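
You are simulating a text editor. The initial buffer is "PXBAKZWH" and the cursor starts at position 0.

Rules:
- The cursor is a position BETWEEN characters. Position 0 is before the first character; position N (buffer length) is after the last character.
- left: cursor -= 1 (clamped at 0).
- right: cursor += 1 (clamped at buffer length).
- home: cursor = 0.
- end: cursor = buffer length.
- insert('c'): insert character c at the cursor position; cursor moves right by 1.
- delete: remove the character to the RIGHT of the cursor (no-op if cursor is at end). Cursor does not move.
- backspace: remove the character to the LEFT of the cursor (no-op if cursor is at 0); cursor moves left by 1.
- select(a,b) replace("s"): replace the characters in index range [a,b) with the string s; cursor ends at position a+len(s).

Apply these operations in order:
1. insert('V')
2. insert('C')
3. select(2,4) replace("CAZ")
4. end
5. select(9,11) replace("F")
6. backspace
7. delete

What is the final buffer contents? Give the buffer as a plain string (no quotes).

After op 1 (insert('V')): buf='VPXBAKZWH' cursor=1
After op 2 (insert('C')): buf='VCPXBAKZWH' cursor=2
After op 3 (select(2,4) replace("CAZ")): buf='VCCAZBAKZWH' cursor=5
After op 4 (end): buf='VCCAZBAKZWH' cursor=11
After op 5 (select(9,11) replace("F")): buf='VCCAZBAKZF' cursor=10
After op 6 (backspace): buf='VCCAZBAKZ' cursor=9
After op 7 (delete): buf='VCCAZBAKZ' cursor=9

Answer: VCCAZBAKZ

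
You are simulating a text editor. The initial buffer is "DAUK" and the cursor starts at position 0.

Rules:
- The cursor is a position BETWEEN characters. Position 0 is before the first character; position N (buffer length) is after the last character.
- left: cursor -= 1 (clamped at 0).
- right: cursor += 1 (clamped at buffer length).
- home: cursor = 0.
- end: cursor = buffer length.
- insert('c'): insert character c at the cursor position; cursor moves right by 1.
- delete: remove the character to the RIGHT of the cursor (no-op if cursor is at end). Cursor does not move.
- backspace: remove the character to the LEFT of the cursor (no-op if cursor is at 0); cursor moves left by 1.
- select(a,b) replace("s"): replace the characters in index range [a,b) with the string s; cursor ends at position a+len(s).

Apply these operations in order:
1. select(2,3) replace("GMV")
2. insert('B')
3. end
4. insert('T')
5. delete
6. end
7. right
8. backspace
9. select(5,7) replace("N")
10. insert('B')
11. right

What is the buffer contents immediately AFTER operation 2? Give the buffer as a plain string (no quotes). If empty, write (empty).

After op 1 (select(2,3) replace("GMV")): buf='DAGMVK' cursor=5
After op 2 (insert('B')): buf='DAGMVBK' cursor=6

Answer: DAGMVBK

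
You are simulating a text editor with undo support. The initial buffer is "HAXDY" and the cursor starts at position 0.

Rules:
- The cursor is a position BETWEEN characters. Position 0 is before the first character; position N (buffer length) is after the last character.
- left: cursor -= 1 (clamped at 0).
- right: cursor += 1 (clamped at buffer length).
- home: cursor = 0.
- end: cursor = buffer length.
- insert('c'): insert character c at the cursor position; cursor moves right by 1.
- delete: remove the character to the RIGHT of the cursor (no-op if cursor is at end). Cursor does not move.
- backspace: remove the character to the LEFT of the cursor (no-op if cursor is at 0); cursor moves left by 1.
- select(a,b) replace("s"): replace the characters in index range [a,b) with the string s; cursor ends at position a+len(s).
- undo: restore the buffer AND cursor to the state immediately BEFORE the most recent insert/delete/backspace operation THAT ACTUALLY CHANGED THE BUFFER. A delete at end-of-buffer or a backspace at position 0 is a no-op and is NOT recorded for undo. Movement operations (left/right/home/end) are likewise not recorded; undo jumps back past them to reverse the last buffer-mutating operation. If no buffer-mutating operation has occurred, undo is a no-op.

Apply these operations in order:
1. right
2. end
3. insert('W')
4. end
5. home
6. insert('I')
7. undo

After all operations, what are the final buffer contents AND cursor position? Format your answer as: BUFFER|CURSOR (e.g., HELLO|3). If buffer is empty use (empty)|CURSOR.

Answer: HAXDYW|0

Derivation:
After op 1 (right): buf='HAXDY' cursor=1
After op 2 (end): buf='HAXDY' cursor=5
After op 3 (insert('W')): buf='HAXDYW' cursor=6
After op 4 (end): buf='HAXDYW' cursor=6
After op 5 (home): buf='HAXDYW' cursor=0
After op 6 (insert('I')): buf='IHAXDYW' cursor=1
After op 7 (undo): buf='HAXDYW' cursor=0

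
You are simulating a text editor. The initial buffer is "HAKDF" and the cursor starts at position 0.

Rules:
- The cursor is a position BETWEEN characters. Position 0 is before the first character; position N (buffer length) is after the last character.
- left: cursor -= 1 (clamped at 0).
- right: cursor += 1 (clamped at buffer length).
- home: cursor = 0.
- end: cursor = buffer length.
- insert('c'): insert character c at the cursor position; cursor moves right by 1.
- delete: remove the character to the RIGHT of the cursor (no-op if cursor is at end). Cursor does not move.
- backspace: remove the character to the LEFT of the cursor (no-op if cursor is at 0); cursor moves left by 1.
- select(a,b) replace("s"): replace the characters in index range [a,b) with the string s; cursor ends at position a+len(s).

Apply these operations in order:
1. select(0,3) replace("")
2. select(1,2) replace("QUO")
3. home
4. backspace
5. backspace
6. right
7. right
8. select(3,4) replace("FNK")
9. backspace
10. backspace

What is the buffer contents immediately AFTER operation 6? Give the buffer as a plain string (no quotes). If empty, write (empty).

Answer: DQUO

Derivation:
After op 1 (select(0,3) replace("")): buf='DF' cursor=0
After op 2 (select(1,2) replace("QUO")): buf='DQUO' cursor=4
After op 3 (home): buf='DQUO' cursor=0
After op 4 (backspace): buf='DQUO' cursor=0
After op 5 (backspace): buf='DQUO' cursor=0
After op 6 (right): buf='DQUO' cursor=1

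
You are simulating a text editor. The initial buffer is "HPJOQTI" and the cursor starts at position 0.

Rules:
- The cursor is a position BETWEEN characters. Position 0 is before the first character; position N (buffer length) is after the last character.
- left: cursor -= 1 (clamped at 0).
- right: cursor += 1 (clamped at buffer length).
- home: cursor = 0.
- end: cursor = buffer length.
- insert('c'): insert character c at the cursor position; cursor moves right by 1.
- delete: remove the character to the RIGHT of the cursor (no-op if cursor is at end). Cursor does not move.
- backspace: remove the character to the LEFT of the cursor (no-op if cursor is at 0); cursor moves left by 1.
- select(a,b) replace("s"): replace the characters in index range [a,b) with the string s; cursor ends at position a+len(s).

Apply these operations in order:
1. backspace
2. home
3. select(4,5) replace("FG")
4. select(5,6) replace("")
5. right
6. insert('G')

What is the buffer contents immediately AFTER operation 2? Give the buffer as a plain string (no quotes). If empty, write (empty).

Answer: HPJOQTI

Derivation:
After op 1 (backspace): buf='HPJOQTI' cursor=0
After op 2 (home): buf='HPJOQTI' cursor=0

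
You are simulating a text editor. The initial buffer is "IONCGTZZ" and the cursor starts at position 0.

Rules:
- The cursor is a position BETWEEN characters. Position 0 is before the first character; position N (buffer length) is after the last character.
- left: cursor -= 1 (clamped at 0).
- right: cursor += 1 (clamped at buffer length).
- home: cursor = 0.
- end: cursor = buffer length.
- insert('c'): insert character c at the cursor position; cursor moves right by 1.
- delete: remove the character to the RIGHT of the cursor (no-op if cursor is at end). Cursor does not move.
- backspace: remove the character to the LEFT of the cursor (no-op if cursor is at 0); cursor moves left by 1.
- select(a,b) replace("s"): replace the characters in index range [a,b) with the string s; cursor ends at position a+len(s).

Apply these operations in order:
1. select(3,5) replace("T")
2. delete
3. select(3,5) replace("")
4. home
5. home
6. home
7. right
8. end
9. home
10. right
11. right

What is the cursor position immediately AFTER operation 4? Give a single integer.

Answer: 0

Derivation:
After op 1 (select(3,5) replace("T")): buf='IONTTZZ' cursor=4
After op 2 (delete): buf='IONTZZ' cursor=4
After op 3 (select(3,5) replace("")): buf='IONZ' cursor=3
After op 4 (home): buf='IONZ' cursor=0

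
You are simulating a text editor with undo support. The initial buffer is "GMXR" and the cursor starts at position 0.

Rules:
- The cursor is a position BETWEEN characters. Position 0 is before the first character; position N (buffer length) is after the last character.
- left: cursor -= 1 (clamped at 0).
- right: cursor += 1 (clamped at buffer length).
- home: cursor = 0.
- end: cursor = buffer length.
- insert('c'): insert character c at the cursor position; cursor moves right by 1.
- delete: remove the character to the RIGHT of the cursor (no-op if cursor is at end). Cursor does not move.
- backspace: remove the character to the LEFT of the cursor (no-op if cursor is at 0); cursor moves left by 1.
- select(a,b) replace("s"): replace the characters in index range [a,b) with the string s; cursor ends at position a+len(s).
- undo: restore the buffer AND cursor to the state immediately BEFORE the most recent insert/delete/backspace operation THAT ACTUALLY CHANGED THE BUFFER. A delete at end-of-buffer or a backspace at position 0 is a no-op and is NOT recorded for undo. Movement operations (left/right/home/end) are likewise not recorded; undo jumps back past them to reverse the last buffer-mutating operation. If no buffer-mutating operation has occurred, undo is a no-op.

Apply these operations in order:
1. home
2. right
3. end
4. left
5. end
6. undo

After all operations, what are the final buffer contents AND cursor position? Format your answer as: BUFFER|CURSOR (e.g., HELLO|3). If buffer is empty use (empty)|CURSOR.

Answer: GMXR|4

Derivation:
After op 1 (home): buf='GMXR' cursor=0
After op 2 (right): buf='GMXR' cursor=1
After op 3 (end): buf='GMXR' cursor=4
After op 4 (left): buf='GMXR' cursor=3
After op 5 (end): buf='GMXR' cursor=4
After op 6 (undo): buf='GMXR' cursor=4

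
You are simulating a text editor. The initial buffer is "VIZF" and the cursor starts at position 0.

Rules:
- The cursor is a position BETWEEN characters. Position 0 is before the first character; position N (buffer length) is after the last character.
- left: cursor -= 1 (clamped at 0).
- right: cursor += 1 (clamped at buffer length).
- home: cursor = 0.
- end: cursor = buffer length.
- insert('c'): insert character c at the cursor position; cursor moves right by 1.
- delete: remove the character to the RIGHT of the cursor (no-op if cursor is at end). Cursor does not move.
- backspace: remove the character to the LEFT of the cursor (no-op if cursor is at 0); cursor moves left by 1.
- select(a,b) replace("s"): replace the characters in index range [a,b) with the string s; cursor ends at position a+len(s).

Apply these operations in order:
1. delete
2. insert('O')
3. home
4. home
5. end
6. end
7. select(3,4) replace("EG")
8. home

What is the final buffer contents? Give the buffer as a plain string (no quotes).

Answer: OIZEG

Derivation:
After op 1 (delete): buf='IZF' cursor=0
After op 2 (insert('O')): buf='OIZF' cursor=1
After op 3 (home): buf='OIZF' cursor=0
After op 4 (home): buf='OIZF' cursor=0
After op 5 (end): buf='OIZF' cursor=4
After op 6 (end): buf='OIZF' cursor=4
After op 7 (select(3,4) replace("EG")): buf='OIZEG' cursor=5
After op 8 (home): buf='OIZEG' cursor=0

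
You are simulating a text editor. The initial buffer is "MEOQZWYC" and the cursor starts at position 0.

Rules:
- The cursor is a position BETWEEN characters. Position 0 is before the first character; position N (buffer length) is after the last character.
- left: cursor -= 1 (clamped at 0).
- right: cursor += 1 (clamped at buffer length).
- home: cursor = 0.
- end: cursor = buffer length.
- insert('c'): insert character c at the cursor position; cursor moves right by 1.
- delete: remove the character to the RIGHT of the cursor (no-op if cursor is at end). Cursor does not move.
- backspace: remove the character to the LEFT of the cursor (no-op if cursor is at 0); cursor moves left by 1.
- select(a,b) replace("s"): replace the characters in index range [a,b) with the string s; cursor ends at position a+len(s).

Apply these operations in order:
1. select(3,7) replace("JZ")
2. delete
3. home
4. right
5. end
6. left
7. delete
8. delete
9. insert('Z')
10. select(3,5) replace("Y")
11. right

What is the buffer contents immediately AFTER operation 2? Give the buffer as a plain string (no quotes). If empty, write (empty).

Answer: MEOJZ

Derivation:
After op 1 (select(3,7) replace("JZ")): buf='MEOJZC' cursor=5
After op 2 (delete): buf='MEOJZ' cursor=5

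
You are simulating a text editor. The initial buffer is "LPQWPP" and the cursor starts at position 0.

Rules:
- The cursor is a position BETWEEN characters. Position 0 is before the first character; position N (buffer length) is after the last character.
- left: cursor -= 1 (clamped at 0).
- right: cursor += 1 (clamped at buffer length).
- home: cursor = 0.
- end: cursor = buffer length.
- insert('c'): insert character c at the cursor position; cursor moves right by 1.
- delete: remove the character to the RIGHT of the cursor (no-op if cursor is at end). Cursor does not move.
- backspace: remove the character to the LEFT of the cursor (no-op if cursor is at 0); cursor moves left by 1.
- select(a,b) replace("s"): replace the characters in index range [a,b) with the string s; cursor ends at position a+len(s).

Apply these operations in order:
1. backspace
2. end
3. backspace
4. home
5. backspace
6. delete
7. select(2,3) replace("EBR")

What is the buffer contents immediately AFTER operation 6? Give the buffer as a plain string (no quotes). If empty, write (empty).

Answer: PQWP

Derivation:
After op 1 (backspace): buf='LPQWPP' cursor=0
After op 2 (end): buf='LPQWPP' cursor=6
After op 3 (backspace): buf='LPQWP' cursor=5
After op 4 (home): buf='LPQWP' cursor=0
After op 5 (backspace): buf='LPQWP' cursor=0
After op 6 (delete): buf='PQWP' cursor=0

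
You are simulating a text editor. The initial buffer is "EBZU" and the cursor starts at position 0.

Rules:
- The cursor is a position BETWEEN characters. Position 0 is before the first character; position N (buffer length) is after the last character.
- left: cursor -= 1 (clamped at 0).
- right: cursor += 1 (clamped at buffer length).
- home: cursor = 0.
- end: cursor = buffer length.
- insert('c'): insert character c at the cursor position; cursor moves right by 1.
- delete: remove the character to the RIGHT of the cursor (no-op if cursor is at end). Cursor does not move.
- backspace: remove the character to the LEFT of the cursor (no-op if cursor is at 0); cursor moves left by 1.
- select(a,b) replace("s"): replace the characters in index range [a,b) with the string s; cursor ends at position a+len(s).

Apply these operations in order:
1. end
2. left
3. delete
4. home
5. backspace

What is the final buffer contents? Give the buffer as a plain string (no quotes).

After op 1 (end): buf='EBZU' cursor=4
After op 2 (left): buf='EBZU' cursor=3
After op 3 (delete): buf='EBZ' cursor=3
After op 4 (home): buf='EBZ' cursor=0
After op 5 (backspace): buf='EBZ' cursor=0

Answer: EBZ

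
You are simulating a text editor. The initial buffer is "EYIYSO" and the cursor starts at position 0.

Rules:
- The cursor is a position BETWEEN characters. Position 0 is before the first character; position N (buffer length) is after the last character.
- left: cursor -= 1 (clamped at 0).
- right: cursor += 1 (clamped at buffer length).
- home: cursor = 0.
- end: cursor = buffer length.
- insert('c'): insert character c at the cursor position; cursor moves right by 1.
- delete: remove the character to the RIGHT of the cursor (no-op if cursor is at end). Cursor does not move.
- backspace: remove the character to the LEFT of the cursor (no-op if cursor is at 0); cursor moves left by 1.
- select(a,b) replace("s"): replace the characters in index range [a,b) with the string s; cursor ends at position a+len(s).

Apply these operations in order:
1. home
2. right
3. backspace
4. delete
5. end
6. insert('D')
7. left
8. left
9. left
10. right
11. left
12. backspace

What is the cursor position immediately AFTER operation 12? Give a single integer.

Answer: 1

Derivation:
After op 1 (home): buf='EYIYSO' cursor=0
After op 2 (right): buf='EYIYSO' cursor=1
After op 3 (backspace): buf='YIYSO' cursor=0
After op 4 (delete): buf='IYSO' cursor=0
After op 5 (end): buf='IYSO' cursor=4
After op 6 (insert('D')): buf='IYSOD' cursor=5
After op 7 (left): buf='IYSOD' cursor=4
After op 8 (left): buf='IYSOD' cursor=3
After op 9 (left): buf='IYSOD' cursor=2
After op 10 (right): buf='IYSOD' cursor=3
After op 11 (left): buf='IYSOD' cursor=2
After op 12 (backspace): buf='ISOD' cursor=1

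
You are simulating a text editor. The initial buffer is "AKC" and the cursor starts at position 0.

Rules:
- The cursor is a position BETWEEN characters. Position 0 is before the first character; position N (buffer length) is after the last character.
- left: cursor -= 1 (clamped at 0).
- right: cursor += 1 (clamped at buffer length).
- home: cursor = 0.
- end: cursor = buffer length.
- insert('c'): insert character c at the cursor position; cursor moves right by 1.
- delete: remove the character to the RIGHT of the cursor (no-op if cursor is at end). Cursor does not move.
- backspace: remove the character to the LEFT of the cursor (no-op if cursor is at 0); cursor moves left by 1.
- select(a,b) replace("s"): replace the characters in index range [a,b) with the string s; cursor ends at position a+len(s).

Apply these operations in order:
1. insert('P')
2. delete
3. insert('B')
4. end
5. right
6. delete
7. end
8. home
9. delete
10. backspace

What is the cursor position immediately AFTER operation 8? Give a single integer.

Answer: 0

Derivation:
After op 1 (insert('P')): buf='PAKC' cursor=1
After op 2 (delete): buf='PKC' cursor=1
After op 3 (insert('B')): buf='PBKC' cursor=2
After op 4 (end): buf='PBKC' cursor=4
After op 5 (right): buf='PBKC' cursor=4
After op 6 (delete): buf='PBKC' cursor=4
After op 7 (end): buf='PBKC' cursor=4
After op 8 (home): buf='PBKC' cursor=0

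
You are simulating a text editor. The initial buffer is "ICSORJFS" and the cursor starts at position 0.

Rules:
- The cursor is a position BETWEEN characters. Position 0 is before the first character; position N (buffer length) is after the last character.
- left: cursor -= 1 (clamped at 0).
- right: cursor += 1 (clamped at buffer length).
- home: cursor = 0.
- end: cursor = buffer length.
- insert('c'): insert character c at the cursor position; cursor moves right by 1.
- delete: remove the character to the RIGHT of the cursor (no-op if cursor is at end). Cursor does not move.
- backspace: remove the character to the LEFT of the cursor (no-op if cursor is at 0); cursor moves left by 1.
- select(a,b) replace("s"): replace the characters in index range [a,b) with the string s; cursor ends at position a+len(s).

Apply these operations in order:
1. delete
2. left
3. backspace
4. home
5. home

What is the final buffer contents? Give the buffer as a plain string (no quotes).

Answer: CSORJFS

Derivation:
After op 1 (delete): buf='CSORJFS' cursor=0
After op 2 (left): buf='CSORJFS' cursor=0
After op 3 (backspace): buf='CSORJFS' cursor=0
After op 4 (home): buf='CSORJFS' cursor=0
After op 5 (home): buf='CSORJFS' cursor=0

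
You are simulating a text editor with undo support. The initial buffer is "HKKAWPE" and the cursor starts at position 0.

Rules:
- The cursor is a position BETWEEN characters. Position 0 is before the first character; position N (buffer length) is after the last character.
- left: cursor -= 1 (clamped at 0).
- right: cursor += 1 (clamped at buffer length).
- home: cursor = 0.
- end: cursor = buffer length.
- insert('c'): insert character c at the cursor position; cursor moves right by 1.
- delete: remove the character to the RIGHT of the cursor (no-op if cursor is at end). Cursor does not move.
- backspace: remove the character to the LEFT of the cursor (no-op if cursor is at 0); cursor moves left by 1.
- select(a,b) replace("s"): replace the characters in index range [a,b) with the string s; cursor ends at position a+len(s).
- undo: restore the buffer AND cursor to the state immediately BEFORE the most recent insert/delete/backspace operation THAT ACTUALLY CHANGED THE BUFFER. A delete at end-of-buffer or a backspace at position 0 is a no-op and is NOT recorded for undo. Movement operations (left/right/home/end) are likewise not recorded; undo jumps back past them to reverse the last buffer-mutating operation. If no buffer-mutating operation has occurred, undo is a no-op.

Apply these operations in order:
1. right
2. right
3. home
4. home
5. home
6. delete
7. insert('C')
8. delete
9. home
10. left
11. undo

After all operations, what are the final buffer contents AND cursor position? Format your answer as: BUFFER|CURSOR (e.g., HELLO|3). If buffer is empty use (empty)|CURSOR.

After op 1 (right): buf='HKKAWPE' cursor=1
After op 2 (right): buf='HKKAWPE' cursor=2
After op 3 (home): buf='HKKAWPE' cursor=0
After op 4 (home): buf='HKKAWPE' cursor=0
After op 5 (home): buf='HKKAWPE' cursor=0
After op 6 (delete): buf='KKAWPE' cursor=0
After op 7 (insert('C')): buf='CKKAWPE' cursor=1
After op 8 (delete): buf='CKAWPE' cursor=1
After op 9 (home): buf='CKAWPE' cursor=0
After op 10 (left): buf='CKAWPE' cursor=0
After op 11 (undo): buf='CKKAWPE' cursor=1

Answer: CKKAWPE|1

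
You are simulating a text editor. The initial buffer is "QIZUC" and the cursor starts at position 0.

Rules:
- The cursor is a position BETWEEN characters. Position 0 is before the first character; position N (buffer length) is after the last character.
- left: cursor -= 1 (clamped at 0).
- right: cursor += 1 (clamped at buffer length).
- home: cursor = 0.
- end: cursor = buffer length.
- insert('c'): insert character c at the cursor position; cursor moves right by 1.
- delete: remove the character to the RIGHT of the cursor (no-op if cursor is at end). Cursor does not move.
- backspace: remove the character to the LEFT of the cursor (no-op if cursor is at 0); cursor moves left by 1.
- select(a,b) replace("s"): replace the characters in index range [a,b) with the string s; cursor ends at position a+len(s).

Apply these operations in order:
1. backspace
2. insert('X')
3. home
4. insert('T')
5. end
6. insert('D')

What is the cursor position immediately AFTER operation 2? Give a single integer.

Answer: 1

Derivation:
After op 1 (backspace): buf='QIZUC' cursor=0
After op 2 (insert('X')): buf='XQIZUC' cursor=1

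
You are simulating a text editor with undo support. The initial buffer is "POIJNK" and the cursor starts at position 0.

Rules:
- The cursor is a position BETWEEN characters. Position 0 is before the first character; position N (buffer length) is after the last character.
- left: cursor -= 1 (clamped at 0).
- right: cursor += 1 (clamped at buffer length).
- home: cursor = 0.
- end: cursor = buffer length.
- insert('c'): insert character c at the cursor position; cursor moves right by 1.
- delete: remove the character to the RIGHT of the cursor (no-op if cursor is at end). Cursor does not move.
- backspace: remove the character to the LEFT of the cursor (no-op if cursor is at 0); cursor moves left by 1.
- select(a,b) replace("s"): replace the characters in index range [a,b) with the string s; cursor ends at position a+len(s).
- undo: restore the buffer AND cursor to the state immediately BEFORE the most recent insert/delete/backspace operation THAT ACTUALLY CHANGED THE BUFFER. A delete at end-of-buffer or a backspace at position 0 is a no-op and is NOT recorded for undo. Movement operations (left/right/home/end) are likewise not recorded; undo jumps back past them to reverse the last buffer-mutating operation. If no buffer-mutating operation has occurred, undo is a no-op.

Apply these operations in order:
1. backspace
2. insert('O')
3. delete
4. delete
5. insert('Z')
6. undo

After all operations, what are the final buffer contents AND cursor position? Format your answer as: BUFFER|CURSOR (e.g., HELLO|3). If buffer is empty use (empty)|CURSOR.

After op 1 (backspace): buf='POIJNK' cursor=0
After op 2 (insert('O')): buf='OPOIJNK' cursor=1
After op 3 (delete): buf='OOIJNK' cursor=1
After op 4 (delete): buf='OIJNK' cursor=1
After op 5 (insert('Z')): buf='OZIJNK' cursor=2
After op 6 (undo): buf='OIJNK' cursor=1

Answer: OIJNK|1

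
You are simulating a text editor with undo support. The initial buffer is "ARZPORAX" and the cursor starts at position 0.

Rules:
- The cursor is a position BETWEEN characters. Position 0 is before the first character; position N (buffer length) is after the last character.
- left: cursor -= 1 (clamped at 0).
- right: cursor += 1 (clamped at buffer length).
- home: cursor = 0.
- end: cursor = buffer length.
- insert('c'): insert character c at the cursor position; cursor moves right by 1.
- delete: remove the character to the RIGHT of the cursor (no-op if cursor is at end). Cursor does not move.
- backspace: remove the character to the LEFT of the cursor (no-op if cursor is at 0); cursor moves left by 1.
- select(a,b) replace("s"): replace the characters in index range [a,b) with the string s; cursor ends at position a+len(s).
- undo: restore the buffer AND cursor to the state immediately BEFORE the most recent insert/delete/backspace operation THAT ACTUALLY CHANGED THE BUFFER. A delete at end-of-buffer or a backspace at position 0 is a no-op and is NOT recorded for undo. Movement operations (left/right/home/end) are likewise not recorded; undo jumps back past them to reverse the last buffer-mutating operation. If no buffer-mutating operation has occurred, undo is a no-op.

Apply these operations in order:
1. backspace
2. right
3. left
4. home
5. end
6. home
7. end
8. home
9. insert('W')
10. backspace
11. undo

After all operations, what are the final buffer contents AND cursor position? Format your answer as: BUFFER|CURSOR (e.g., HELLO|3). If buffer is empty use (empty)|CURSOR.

After op 1 (backspace): buf='ARZPORAX' cursor=0
After op 2 (right): buf='ARZPORAX' cursor=1
After op 3 (left): buf='ARZPORAX' cursor=0
After op 4 (home): buf='ARZPORAX' cursor=0
After op 5 (end): buf='ARZPORAX' cursor=8
After op 6 (home): buf='ARZPORAX' cursor=0
After op 7 (end): buf='ARZPORAX' cursor=8
After op 8 (home): buf='ARZPORAX' cursor=0
After op 9 (insert('W')): buf='WARZPORAX' cursor=1
After op 10 (backspace): buf='ARZPORAX' cursor=0
After op 11 (undo): buf='WARZPORAX' cursor=1

Answer: WARZPORAX|1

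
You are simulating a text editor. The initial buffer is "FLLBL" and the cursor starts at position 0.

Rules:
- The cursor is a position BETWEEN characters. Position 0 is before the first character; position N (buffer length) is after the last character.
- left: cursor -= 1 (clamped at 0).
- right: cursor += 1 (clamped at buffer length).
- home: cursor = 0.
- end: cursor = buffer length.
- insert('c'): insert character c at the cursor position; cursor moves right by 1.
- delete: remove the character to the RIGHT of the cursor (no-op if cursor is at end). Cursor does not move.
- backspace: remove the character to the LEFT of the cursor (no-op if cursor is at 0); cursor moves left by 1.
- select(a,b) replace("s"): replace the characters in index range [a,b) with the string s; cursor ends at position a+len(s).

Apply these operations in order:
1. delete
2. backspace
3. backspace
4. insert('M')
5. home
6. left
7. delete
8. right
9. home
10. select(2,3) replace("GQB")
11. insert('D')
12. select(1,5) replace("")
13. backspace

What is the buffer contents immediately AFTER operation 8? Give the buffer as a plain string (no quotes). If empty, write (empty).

Answer: LLBL

Derivation:
After op 1 (delete): buf='LLBL' cursor=0
After op 2 (backspace): buf='LLBL' cursor=0
After op 3 (backspace): buf='LLBL' cursor=0
After op 4 (insert('M')): buf='MLLBL' cursor=1
After op 5 (home): buf='MLLBL' cursor=0
After op 6 (left): buf='MLLBL' cursor=0
After op 7 (delete): buf='LLBL' cursor=0
After op 8 (right): buf='LLBL' cursor=1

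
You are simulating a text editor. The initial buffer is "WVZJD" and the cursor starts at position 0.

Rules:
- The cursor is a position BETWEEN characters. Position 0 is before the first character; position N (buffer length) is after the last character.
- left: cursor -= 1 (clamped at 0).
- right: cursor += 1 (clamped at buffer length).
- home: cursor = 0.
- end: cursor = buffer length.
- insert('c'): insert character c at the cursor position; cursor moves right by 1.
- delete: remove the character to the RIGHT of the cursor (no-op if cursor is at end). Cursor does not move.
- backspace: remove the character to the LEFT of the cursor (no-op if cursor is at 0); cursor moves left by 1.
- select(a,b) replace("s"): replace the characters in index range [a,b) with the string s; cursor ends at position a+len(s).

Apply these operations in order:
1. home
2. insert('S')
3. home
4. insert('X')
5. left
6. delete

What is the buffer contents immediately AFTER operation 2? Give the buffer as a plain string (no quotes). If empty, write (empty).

After op 1 (home): buf='WVZJD' cursor=0
After op 2 (insert('S')): buf='SWVZJD' cursor=1

Answer: SWVZJD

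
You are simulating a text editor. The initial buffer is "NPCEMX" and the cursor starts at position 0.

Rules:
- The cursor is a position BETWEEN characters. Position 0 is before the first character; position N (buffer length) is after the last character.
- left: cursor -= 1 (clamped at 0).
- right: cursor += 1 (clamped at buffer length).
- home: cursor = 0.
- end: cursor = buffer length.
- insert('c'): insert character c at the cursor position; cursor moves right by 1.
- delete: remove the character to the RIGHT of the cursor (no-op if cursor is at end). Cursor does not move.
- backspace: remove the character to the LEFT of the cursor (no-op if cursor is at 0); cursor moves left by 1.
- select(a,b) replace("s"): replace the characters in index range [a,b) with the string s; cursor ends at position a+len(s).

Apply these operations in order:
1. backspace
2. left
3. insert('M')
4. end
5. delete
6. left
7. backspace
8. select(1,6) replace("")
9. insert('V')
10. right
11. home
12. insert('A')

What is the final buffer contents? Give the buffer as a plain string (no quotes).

Answer: AMV

Derivation:
After op 1 (backspace): buf='NPCEMX' cursor=0
After op 2 (left): buf='NPCEMX' cursor=0
After op 3 (insert('M')): buf='MNPCEMX' cursor=1
After op 4 (end): buf='MNPCEMX' cursor=7
After op 5 (delete): buf='MNPCEMX' cursor=7
After op 6 (left): buf='MNPCEMX' cursor=6
After op 7 (backspace): buf='MNPCEX' cursor=5
After op 8 (select(1,6) replace("")): buf='M' cursor=1
After op 9 (insert('V')): buf='MV' cursor=2
After op 10 (right): buf='MV' cursor=2
After op 11 (home): buf='MV' cursor=0
After op 12 (insert('A')): buf='AMV' cursor=1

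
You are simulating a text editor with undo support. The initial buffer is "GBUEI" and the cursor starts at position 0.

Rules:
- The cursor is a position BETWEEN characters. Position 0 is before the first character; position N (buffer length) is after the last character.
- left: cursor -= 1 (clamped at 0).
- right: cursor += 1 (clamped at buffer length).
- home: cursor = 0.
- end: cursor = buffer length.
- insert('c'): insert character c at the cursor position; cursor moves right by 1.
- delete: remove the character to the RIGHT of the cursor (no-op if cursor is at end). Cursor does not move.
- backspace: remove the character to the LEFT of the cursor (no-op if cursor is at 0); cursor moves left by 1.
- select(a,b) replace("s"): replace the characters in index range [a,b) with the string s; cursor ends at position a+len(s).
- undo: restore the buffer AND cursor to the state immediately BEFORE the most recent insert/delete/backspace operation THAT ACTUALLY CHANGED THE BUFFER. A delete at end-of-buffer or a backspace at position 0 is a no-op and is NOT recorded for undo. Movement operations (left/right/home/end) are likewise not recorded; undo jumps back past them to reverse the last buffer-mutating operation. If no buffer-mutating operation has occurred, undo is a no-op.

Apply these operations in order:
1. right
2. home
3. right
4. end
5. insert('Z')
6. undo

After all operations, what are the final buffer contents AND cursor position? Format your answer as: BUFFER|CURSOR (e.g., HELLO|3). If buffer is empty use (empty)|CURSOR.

After op 1 (right): buf='GBUEI' cursor=1
After op 2 (home): buf='GBUEI' cursor=0
After op 3 (right): buf='GBUEI' cursor=1
After op 4 (end): buf='GBUEI' cursor=5
After op 5 (insert('Z')): buf='GBUEIZ' cursor=6
After op 6 (undo): buf='GBUEI' cursor=5

Answer: GBUEI|5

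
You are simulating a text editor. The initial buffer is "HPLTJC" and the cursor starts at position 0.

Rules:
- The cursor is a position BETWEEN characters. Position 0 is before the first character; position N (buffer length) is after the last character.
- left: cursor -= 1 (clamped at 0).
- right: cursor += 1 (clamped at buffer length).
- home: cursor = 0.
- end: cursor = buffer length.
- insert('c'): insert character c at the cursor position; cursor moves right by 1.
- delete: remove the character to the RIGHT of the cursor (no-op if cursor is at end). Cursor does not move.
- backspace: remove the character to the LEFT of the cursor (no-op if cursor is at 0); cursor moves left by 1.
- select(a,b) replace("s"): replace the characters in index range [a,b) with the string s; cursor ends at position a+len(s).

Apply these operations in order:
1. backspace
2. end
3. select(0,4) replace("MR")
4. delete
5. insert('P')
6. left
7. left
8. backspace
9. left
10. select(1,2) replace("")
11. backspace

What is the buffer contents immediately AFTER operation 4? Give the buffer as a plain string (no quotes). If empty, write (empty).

Answer: MRC

Derivation:
After op 1 (backspace): buf='HPLTJC' cursor=0
After op 2 (end): buf='HPLTJC' cursor=6
After op 3 (select(0,4) replace("MR")): buf='MRJC' cursor=2
After op 4 (delete): buf='MRC' cursor=2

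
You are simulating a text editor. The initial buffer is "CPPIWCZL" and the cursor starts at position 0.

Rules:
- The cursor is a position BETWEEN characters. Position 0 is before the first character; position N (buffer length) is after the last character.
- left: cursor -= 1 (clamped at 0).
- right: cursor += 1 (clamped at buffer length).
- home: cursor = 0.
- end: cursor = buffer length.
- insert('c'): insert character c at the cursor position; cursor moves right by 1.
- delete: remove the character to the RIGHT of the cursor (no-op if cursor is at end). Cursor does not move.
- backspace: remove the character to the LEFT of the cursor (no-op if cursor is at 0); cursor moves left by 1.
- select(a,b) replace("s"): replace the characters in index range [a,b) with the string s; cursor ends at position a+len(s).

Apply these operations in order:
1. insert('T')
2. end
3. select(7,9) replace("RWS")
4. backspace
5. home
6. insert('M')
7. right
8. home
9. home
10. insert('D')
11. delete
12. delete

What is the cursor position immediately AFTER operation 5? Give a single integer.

Answer: 0

Derivation:
After op 1 (insert('T')): buf='TCPPIWCZL' cursor=1
After op 2 (end): buf='TCPPIWCZL' cursor=9
After op 3 (select(7,9) replace("RWS")): buf='TCPPIWCRWS' cursor=10
After op 4 (backspace): buf='TCPPIWCRW' cursor=9
After op 5 (home): buf='TCPPIWCRW' cursor=0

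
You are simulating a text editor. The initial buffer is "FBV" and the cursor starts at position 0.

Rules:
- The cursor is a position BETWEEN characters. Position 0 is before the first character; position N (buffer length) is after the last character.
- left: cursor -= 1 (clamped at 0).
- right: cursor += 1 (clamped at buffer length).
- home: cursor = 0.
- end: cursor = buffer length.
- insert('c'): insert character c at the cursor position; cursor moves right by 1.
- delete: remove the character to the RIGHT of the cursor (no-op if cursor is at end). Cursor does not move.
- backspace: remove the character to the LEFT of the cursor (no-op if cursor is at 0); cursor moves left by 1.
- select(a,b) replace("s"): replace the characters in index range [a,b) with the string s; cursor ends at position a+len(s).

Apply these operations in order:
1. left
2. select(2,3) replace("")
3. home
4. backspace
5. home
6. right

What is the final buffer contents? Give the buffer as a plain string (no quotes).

Answer: FB

Derivation:
After op 1 (left): buf='FBV' cursor=0
After op 2 (select(2,3) replace("")): buf='FB' cursor=2
After op 3 (home): buf='FB' cursor=0
After op 4 (backspace): buf='FB' cursor=0
After op 5 (home): buf='FB' cursor=0
After op 6 (right): buf='FB' cursor=1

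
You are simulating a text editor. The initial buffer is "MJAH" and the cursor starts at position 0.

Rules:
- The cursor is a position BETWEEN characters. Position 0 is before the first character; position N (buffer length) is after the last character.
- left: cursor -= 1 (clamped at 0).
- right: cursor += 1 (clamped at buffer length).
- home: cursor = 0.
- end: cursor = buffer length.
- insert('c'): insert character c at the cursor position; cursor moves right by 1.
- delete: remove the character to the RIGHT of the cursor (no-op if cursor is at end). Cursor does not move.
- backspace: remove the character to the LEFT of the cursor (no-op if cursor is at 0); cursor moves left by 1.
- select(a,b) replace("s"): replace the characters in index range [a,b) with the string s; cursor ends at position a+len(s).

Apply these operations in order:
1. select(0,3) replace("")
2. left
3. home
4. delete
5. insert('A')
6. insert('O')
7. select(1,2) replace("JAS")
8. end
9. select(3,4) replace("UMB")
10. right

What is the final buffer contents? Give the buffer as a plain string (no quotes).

Answer: AJAUMB

Derivation:
After op 1 (select(0,3) replace("")): buf='H' cursor=0
After op 2 (left): buf='H' cursor=0
After op 3 (home): buf='H' cursor=0
After op 4 (delete): buf='(empty)' cursor=0
After op 5 (insert('A')): buf='A' cursor=1
After op 6 (insert('O')): buf='AO' cursor=2
After op 7 (select(1,2) replace("JAS")): buf='AJAS' cursor=4
After op 8 (end): buf='AJAS' cursor=4
After op 9 (select(3,4) replace("UMB")): buf='AJAUMB' cursor=6
After op 10 (right): buf='AJAUMB' cursor=6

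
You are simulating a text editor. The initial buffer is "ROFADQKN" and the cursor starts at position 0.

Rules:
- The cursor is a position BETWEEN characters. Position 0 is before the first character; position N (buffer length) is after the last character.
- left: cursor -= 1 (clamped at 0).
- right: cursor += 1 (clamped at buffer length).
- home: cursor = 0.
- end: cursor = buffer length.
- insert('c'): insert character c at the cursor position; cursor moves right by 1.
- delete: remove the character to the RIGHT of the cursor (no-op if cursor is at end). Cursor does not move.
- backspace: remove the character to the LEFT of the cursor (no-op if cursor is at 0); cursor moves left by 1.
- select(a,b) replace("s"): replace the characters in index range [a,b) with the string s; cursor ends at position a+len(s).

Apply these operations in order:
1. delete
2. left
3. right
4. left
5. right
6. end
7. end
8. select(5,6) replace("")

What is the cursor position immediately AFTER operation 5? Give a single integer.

After op 1 (delete): buf='OFADQKN' cursor=0
After op 2 (left): buf='OFADQKN' cursor=0
After op 3 (right): buf='OFADQKN' cursor=1
After op 4 (left): buf='OFADQKN' cursor=0
After op 5 (right): buf='OFADQKN' cursor=1

Answer: 1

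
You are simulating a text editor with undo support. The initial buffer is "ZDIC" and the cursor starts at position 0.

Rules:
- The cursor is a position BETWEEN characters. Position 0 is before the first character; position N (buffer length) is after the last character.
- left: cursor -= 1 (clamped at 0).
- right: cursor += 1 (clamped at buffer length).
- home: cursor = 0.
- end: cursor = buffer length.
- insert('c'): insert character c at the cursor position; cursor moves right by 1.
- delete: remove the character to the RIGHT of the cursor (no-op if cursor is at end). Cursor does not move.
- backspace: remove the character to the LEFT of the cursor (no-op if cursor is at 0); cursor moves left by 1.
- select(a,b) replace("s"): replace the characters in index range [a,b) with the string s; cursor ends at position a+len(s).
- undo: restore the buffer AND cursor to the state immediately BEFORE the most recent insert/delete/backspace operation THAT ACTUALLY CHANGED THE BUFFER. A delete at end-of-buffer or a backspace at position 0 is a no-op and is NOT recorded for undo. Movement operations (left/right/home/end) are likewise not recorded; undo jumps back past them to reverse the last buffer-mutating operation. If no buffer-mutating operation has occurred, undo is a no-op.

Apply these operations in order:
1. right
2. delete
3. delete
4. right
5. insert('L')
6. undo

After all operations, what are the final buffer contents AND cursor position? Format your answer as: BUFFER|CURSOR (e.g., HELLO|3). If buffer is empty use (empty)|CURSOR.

Answer: ZC|2

Derivation:
After op 1 (right): buf='ZDIC' cursor=1
After op 2 (delete): buf='ZIC' cursor=1
After op 3 (delete): buf='ZC' cursor=1
After op 4 (right): buf='ZC' cursor=2
After op 5 (insert('L')): buf='ZCL' cursor=3
After op 6 (undo): buf='ZC' cursor=2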